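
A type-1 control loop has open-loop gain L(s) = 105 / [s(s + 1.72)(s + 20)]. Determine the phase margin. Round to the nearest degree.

35°

Gain crossover: |L(jω)| = 1 at ω ≈ 1.99 rad/s.
∠L(j1.99) = −90° − arctan(1.99/1.72) − arctan(1.99/20) ≈ -144.80°
PM = 180° + (-144.80°) = 35.20°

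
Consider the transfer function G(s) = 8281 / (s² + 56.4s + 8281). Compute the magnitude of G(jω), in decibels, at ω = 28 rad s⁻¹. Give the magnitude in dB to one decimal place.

0.7 dB

|(j28)² + 56.4(j28) + 8281| = |7497 + j1579.2| = 7662
|G(j28)| = 8281 / 7662 = 1.0809
20 log₁₀(1.0809) = 0.68 dB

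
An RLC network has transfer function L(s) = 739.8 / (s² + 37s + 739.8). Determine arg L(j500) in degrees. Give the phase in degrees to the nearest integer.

∠[(j500)² + 37(j500) + 739.8] = ∠[-2.4926e+05 + j18500] = 175.76°
∠L(j500) = −175.76° = -175.76°

-176 deg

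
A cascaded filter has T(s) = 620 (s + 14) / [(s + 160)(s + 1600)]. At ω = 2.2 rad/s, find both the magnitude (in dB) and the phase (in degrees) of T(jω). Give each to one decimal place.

|j2.2 + 14| = √(2.2² + 14²) = 14.17
|j2.2 + 160| = √(2.2² + 160²) = 160
|j2.2 + 1600| = √(2.2² + 1600²) = 1600
|T(j2.2)| = 620 × 14.17 / (160 × 1600) = 0.034319
20 log₁₀(0.034319) = -29.29 dB
∠(j2.2 + 14) = arctan(2.2/14) = 8.93°
∠(j2.2 + 160) = arctan(2.2/160) = 0.79°
∠(j2.2 + 1600) = arctan(2.2/1600) = 0.08°
∠T(j2.2) = 8.93° − (0.79° + 0.08°) = 8.06°

|T| = -29.3 dB, ∠T = 8.1 deg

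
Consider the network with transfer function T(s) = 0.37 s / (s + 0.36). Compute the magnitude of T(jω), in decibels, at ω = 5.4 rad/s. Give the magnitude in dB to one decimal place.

-8.7 dB

|j5.4| = 5.4
|j5.4 + 0.36| = √(5.4² + 0.36²) = 5.412
|T(j5.4)| = 0.37 × 5.4 / 5.412 = 0.36918
20 log₁₀(0.36918) = -8.66 dB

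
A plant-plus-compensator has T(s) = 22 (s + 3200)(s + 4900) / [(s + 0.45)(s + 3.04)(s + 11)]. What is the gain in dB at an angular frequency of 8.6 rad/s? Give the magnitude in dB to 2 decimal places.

|j8.6 + 3200| = √(8.6² + 3200²) = 3200
|j8.6 + 4900| = √(8.6² + 4900²) = 4900
|j8.6 + 0.45| = √(8.6² + 0.45²) = 8.612
|j8.6 + 3.04| = √(8.6² + 3.04²) = 9.121
|j8.6 + 11| = √(8.6² + 11²) = 13.96
|T(j8.6)| = 22 × 3200 × 4900 / (8.612 × 9.121 × 13.96) = 3.1451e+05
20 log₁₀(3.1451e+05) = 109.953 dB

109.95 dB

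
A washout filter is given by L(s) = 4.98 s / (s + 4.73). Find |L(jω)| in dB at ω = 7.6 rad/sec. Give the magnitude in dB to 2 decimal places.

|j7.6| = 7.6
|j7.6 + 4.73| = √(7.6² + 4.73²) = 8.952
|L(j7.6)| = 4.98 × 7.6 / 8.952 = 4.228
20 log₁₀(4.228) = 12.523 dB

12.52 dB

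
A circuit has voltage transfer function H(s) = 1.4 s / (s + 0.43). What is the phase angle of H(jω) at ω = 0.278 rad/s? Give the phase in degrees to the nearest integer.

57°

∠(j0.278) = 90.00°
∠(j0.278 + 0.43) = arctan(0.278/0.43) = 32.88°
∠H(j0.278) = 90.00° − 32.88° = 57.12°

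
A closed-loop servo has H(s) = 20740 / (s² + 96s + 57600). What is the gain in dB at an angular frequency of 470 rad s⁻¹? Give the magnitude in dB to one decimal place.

|(j470)² + 96(j470) + 57600| = |-1.633e+05 + j45120| = 1.694e+05
|H(j470)| = 20740 / 1.694e+05 = 0.12242
20 log₁₀(0.12242) = -18.24 dB

-18.2 dB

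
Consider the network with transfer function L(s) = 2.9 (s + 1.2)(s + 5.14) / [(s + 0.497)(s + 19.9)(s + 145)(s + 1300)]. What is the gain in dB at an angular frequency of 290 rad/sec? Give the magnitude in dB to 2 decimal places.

-103.48 dB

|j290 + 1.2| = √(290² + 1.2²) = 290
|j290 + 5.14| = √(290² + 5.14²) = 290
|j290 + 0.497| = √(290² + 0.497²) = 290
|j290 + 19.9| = √(290² + 19.9²) = 290.7
|j290 + 145| = √(290² + 145²) = 324.2
|j290 + 1300| = √(290² + 1300²) = 1332
|L(j290)| = 2.9 × 290 × 290 / (290 × 290.7 × 324.2 × 1332) = 6.7005e-06
20 log₁₀(6.7005e-06) = -103.478 dB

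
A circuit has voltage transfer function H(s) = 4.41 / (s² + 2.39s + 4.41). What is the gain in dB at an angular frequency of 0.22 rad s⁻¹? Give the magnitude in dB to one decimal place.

|(j0.22)² + 2.39(j0.22) + 4.41| = |4.3616 + j0.5258| = 4.393
|H(j0.22)| = 4.41 / 4.393 = 1.0038
20 log₁₀(1.0038) = 0.03 dB

0.0 dB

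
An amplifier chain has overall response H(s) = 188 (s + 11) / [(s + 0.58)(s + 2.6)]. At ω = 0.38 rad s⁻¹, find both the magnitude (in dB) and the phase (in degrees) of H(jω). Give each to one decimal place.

|j0.38 + 11| = √(0.38² + 11²) = 11.01
|j0.38 + 0.58| = √(0.38² + 0.58²) = 0.6934
|j0.38 + 2.6| = √(0.38² + 2.6²) = 2.628
|H(j0.38)| = 188 × 11.01 / (0.6934 × 2.628) = 1135.7
20 log₁₀(1135.7) = 61.11 dB
∠(j0.38 + 11) = arctan(0.38/11) = 1.98°
∠(j0.38 + 0.58) = arctan(0.38/0.58) = 33.23°
∠(j0.38 + 2.6) = arctan(0.38/2.6) = 8.32°
∠H(j0.38) = 1.98° − (33.23° + 8.32°) = -39.57°

|H| = 61.1 dB, ∠H = -39.6°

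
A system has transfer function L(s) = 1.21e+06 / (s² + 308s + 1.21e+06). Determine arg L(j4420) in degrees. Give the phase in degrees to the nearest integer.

-176 deg

∠[(j4420)² + 308(j4420) + 1.21e+06] = ∠[-1.8326e+07 + j1.3614e+06] = 175.75°
∠L(j4420) = −175.75° = -175.75°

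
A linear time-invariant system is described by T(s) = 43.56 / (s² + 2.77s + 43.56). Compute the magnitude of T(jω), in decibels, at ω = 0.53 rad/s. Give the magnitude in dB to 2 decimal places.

|(j0.53)² + 2.77(j0.53) + 43.56| = |43.279 + j1.4681| = 43.3
|T(j0.53)| = 43.56 / 43.3 = 1.0059
20 log₁₀(1.0059) = 0.051 dB

0.05 dB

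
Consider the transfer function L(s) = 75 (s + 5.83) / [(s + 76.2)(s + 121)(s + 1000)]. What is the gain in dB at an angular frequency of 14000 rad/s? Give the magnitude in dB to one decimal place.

|j14000 + 5.83| = √(14000² + 5.83²) = 1.4e+04
|j14000 + 76.2| = √(14000² + 76.2²) = 1.4e+04
|j14000 + 121| = √(14000² + 121²) = 1.4e+04
|j14000 + 1000| = √(14000² + 1000²) = 1.404e+04
|L(j14000)| = 75 × 1.4e+04 / (1.4e+04 × 1.4e+04 × 1.404e+04) = 3.8166e-07
20 log₁₀(3.8166e-07) = -128.37 dB

-128.4 dB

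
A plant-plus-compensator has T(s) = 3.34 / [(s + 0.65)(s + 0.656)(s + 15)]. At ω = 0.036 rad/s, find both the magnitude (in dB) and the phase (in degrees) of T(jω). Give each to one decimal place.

|j0.036 + 0.65| = √(0.036² + 0.65²) = 0.651
|j0.036 + 0.656| = √(0.036² + 0.656²) = 0.657
|j0.036 + 15| = √(0.036² + 15²) = 15
|T(j0.036)| = 3.34 / (0.651 × 0.657 × 15) = 0.52062
20 log₁₀(0.52062) = -5.67 dB
∠(j0.036 + 0.65) = arctan(0.036/0.65) = 3.17°
∠(j0.036 + 0.656) = arctan(0.036/0.656) = 3.14°
∠(j0.036 + 15) = arctan(0.036/15) = 0.14°
∠T(j0.036) = − (3.17° + 3.14° + 0.14°) = -6.45°

|T| = -5.7 dB, ∠T = -6.4°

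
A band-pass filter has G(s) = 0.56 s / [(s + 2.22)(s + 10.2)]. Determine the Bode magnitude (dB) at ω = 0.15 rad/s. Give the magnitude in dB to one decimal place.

-48.6 dB

|j0.15| = 0.15
|j0.15 + 2.22| = √(0.15² + 2.22²) = 2.225
|j0.15 + 10.2| = √(0.15² + 10.2²) = 10.2
|G(j0.15)| = 0.56 × 0.15 / (2.225 × 10.2) = 0.0037008
20 log₁₀(0.0037008) = -48.63 dB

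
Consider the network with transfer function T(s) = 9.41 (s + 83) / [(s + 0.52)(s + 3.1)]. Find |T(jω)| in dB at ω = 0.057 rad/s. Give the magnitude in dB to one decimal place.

53.7 dB

|j0.057 + 83| = √(0.057² + 83²) = 83
|j0.057 + 0.52| = √(0.057² + 0.52²) = 0.5231
|j0.057 + 3.1| = √(0.057² + 3.1²) = 3.101
|T(j0.057)| = 9.41 × 83 / (0.5231 × 3.101) = 481.54
20 log₁₀(481.54) = 53.65 dB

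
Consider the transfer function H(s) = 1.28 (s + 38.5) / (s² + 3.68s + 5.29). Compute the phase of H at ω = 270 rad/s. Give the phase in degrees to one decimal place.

∠(j270 + 38.5) = arctan(270/38.5) = 81.88°
∠[(j270)² + 3.68(j270) + 5.29] = ∠[-72895 + j993.6] = 179.22°
∠H(j270) = 81.88° − 179.22° = -97.33°

-97.3°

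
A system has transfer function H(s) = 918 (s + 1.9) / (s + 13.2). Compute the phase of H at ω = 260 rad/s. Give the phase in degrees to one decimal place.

2.5°

∠(j260 + 1.9) = arctan(260/1.9) = 89.58°
∠(j260 + 13.2) = arctan(260/13.2) = 87.09°
∠H(j260) = 89.58° − 87.09° = 2.49°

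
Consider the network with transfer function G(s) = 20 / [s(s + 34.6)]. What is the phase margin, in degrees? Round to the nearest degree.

89 deg

Gain crossover: |G(jω)| = 1 at ω ≈ 0.578 rad/sec.
∠G(j0.578) = −90° − arctan(0.578/34.6) ≈ -90.96°
PM = 180° + (-90.96°) = 89.04°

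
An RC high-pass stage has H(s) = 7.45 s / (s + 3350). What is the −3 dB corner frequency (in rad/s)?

3350 rad/s

For a single-pole high-pass, the −3 dB point is at the pole: ω = 3350 rad/s.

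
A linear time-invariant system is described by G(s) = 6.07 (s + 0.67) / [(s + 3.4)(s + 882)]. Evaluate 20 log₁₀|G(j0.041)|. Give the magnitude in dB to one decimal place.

-57.3 dB

|j0.041 + 0.67| = √(0.041² + 0.67²) = 0.6713
|j0.041 + 3.4| = √(0.041² + 3.4²) = 3.4
|j0.041 + 882| = √(0.041² + 882²) = 882
|G(j0.041)| = 6.07 × 0.6713 / (3.4 × 882) = 0.0013586
20 log₁₀(0.0013586) = -57.34 dB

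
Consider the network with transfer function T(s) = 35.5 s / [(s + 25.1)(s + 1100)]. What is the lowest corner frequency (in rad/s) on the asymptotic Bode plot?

25.1 rad/s

Break frequencies occur at each pole and zero magnitude: 25.1 rad/s, 1100 rad/s.
The lowest is 25.1 rad/s.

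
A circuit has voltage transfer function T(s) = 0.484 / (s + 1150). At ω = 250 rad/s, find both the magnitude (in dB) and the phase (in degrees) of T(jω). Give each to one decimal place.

|j250 + 1150| = √(250² + 1150²) = 1177
|T(j250)| = 0.484 / 1177 = 0.00041126
20 log₁₀(0.00041126) = -67.72 dB
∠(j250 + 1150) = arctan(250/1150) = 12.26°
∠T(j250) = −12.26° = -12.26°

|T| = -67.7 dB, ∠T = -12.3°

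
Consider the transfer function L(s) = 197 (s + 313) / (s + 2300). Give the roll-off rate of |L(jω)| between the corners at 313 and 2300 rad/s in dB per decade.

20 dB/decade

In this band the factors already past their corner are: zero at 313; net slope = 20 dB/decade.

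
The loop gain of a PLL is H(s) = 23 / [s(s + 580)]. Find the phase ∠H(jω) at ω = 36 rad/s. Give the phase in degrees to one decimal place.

-93.6°

∠(j36 + 580) = arctan(36/580) = 3.55°
∠(j36) = 90.00°
∠H(j36) = − (3.55° + 90.00°) = -93.55°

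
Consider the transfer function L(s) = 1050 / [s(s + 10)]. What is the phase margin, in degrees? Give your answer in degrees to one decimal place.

17.5 deg

Gain crossover: |L(jω)| = 1 at ω ≈ 31.6 rad s⁻¹.
∠L(j31.6) = −90° − arctan(31.6/10) ≈ -162.46°
PM = 180° + (-162.46°) = 17.54°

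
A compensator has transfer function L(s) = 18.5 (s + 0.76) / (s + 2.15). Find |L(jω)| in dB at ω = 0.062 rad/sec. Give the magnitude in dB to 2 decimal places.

|j0.062 + 0.76| = √(0.062² + 0.76²) = 0.7625
|j0.062 + 2.15| = √(0.062² + 2.15²) = 2.151
|L(j0.062)| = 18.5 × 0.7625 / 2.151 = 6.5585
20 log₁₀(6.5585) = 16.336 dB

16.34 dB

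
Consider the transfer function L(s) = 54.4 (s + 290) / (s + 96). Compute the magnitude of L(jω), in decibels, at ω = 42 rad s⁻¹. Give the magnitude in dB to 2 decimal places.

43.64 dB

|j42 + 290| = √(42² + 290²) = 293
|j42 + 96| = √(42² + 96²) = 104.8
|L(j42)| = 54.4 × 293 / 104.8 = 152.13
20 log₁₀(152.13) = 43.644 dB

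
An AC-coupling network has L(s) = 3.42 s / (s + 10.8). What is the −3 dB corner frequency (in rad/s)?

For a single-pole high-pass, the −3 dB point is at the pole: ω = 10.8 rad/s.

10.8 rad/s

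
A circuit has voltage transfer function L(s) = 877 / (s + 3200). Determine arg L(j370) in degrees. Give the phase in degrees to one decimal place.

∠(j370 + 3200) = arctan(370/3200) = 6.60°
∠L(j370) = −6.60° = -6.60°

-6.6°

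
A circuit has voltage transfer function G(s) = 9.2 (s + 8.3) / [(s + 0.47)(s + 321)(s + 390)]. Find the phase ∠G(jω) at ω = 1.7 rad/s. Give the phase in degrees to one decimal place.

∠(j1.7 + 8.3) = arctan(1.7/8.3) = 11.58°
∠(j1.7 + 0.47) = arctan(1.7/0.47) = 74.55°
∠(j1.7 + 321) = arctan(1.7/321) = 0.30°
∠(j1.7 + 390) = arctan(1.7/390) = 0.25°
∠G(j1.7) = 11.58° − (74.55° + 0.30° + 0.25°) = -63.52°

-63.5°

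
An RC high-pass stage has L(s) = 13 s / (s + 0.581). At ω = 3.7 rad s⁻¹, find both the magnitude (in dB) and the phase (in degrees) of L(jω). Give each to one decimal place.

|j3.7| = 3.7
|j3.7 + 0.581| = √(3.7² + 0.581²) = 3.745
|L(j3.7)| = 13 × 3.7 / 3.745 = 12.843
20 log₁₀(12.843) = 22.17 dB
∠(j3.7) = 90.00°
∠(j3.7 + 0.581) = arctan(3.7/0.581) = 81.08°
∠L(j3.7) = 90.00° − 81.08° = 8.92°

|L| = 22.2 dB, ∠L = 8.9 deg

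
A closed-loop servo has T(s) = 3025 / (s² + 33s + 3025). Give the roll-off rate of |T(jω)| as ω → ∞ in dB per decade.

With 0 zeros and 2 poles, the high-frequency asymptotic slope is 20 × (0 − 2) = -40 dB/decade.

-40 dB/decade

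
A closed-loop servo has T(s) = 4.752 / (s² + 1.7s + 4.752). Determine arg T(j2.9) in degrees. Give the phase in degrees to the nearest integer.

-127°

∠[(j2.9)² + 1.7(j2.9) + 4.752] = ∠[-3.658 + j4.93] = 126.57°
∠T(j2.9) = −126.57° = -126.57°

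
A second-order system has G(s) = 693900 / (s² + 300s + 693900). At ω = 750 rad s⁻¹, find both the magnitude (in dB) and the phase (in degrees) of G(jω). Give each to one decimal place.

|G| = 8.5 dB, ∠G = -59.7 deg

|(j750)² + 300(j750) + 693900| = |1.314e+05 + j2.25e+05| = 2.606e+05
|G(j750)| = 693900 / 2.606e+05 = 2.6631
20 log₁₀(2.6631) = 8.51 dB
∠[(j750)² + 300(j750) + 693900] = ∠[1.314e+05 + j2.25e+05] = 59.72°
∠G(j750) = −59.72° = -59.72°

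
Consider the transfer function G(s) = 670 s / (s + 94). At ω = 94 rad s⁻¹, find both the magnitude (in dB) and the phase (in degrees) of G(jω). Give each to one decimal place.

|j94| = 94
|j94 + 94| = √(94² + 94²) = 132.9
|G(j94)| = 670 × 94 / 132.9 = 473.76
20 log₁₀(473.76) = 53.51 dB
∠(j94) = 90.00°
∠(j94 + 94) = arctan(94/94) = 45.00°
∠G(j94) = 90.00° − 45.00° = 45.00°

|G| = 53.5 dB, ∠G = 45.0°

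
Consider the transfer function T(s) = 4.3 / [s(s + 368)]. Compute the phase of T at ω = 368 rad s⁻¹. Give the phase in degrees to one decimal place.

∠(j368 + 368) = arctan(368/368) = 45.00°
∠(j368) = 90.00°
∠T(j368) = − (45.00° + 90.00°) = -135.00°

-135.0°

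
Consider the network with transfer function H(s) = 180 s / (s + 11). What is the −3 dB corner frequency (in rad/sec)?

11 rad/sec

For a single-pole high-pass, the −3 dB point is at the pole: ω = 11 rad/sec.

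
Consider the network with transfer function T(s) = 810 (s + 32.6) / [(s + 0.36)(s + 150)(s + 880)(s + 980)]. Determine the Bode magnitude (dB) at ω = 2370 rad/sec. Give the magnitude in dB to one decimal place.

|j2370 + 32.6| = √(2370² + 32.6²) = 2370
|j2370 + 0.36| = √(2370² + 0.36²) = 2370
|j2370 + 150| = √(2370² + 150²) = 2375
|j2370 + 880| = √(2370² + 880²) = 2528
|j2370 + 980| = √(2370² + 980²) = 2565
|T(j2370)| = 810 × 2370 / (2370 × 2375 × 2528 × 2565) = 5.2613e-08
20 log₁₀(5.2613e-08) = -145.58 dB

-145.6 dB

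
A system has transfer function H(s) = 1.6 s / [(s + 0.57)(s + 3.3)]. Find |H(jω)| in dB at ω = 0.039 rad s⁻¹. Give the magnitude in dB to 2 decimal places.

-29.60 dB

|j0.039| = 0.039
|j0.039 + 0.57| = √(0.039² + 0.57²) = 0.5713
|j0.039 + 3.3| = √(0.039² + 3.3²) = 3.3
|H(j0.039)| = 1.6 × 0.039 / (0.5713 × 3.3) = 0.033094
20 log₁₀(0.033094) = -29.605 dB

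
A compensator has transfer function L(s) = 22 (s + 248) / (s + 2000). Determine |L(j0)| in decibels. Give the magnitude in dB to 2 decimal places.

8.72 dB

L(0) = 22 × 248 / 2000 = 2.728
20 log₁₀(2.728) = 8.717 dB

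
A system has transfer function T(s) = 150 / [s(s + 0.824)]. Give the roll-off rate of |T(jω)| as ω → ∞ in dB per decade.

-40 dB/decade

With 0 zeros and 2 poles, the high-frequency asymptotic slope is 20 × (0 − 2) = -40 dB/decade.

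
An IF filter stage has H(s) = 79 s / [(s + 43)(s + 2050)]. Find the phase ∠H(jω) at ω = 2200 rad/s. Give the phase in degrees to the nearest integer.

∠(j2200) = 90.00°
∠(j2200 + 43) = arctan(2200/43) = 88.88°
∠(j2200 + 2050) = arctan(2200/2050) = 47.02°
∠H(j2200) = 90.00° − (88.88° + 47.02°) = -45.90°

-46 deg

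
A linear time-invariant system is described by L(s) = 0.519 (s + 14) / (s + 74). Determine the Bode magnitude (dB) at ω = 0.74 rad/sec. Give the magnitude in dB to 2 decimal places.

-20.15 dB

|j0.74 + 14| = √(0.74² + 14²) = 14.02
|j0.74 + 74| = √(0.74² + 74²) = 74
|L(j0.74)| = 0.519 × 14.02 / 74 = 0.098321
20 log₁₀(0.098321) = -20.147 dB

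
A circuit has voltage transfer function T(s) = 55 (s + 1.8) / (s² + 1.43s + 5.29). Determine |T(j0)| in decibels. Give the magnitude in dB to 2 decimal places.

25.44 dB

T(0) = 55 × 1.8 / 5.29 = 18.715
20 log₁₀(18.715) = 25.444 dB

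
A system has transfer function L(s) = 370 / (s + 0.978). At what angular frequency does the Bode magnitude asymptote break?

The single real pole at s = −0.978 gives a corner at ω = 0.978 rad/sec.

0.978 rad/sec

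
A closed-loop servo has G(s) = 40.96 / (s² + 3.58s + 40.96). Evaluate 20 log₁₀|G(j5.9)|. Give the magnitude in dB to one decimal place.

|(j5.9)² + 3.58(j5.9) + 40.96| = |6.15 + j21.122| = 22
|G(j5.9)| = 40.96 / 22 = 1.8619
20 log₁₀(1.8619) = 5.40 dB

5.4 dB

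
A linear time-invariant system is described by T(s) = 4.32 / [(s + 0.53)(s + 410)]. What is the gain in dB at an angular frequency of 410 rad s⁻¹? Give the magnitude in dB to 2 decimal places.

-94.81 dB

|j410 + 0.53| = √(410² + 0.53²) = 410
|j410 + 410| = √(410² + 410²) = 579.8
|T(j410)| = 4.32 / (410 × 579.8) = 1.8172e-05
20 log₁₀(1.8172e-05) = -94.812 dB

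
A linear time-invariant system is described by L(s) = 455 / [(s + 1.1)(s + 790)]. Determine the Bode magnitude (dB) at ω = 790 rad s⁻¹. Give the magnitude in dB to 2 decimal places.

|j790 + 1.1| = √(790² + 1.1²) = 790
|j790 + 790| = √(790² + 790²) = 1117
|L(j790)| = 455 / (790 × 1117) = 0.00051552
20 log₁₀(0.00051552) = -65.755 dB

-65.76 dB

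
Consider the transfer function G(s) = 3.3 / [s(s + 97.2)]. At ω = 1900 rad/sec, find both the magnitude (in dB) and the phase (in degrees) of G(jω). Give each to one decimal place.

|G| = -120.8 dB, ∠G = -177.1 deg

|j1900 + 97.2| = √(1900² + 97.2²) = 1902
|j1900| = 1900
|G(j1900)| = 3.3 / (1902 × 1900) = 9.1293e-07
20 log₁₀(9.1293e-07) = -120.79 dB
∠(j1900 + 97.2) = arctan(1900/97.2) = 87.07°
∠(j1900) = 90.00°
∠G(j1900) = − (87.07° + 90.00°) = -177.07°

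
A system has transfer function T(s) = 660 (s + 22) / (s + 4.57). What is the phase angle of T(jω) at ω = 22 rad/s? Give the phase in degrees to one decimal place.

∠(j22 + 22) = arctan(22/22) = 45.00°
∠(j22 + 4.57) = arctan(22/4.57) = 78.26°
∠T(j22) = 45.00° − 78.26° = -33.26°

-33.3°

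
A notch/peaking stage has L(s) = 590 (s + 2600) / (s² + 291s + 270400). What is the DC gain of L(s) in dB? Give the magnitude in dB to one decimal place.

L(0) = 590 × 2600 / 270400 = 5.6731
20 log₁₀(5.6731) = 15.08 dB

15.1 dB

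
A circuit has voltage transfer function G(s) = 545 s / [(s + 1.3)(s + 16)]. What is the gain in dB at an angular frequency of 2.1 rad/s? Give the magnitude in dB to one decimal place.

|j2.1| = 2.1
|j2.1 + 1.3| = √(2.1² + 1.3²) = 2.47
|j2.1 + 16| = √(2.1² + 16²) = 16.14
|G(j2.1)| = 545 × 2.1 / (2.47 × 16.14) = 28.716
20 log₁₀(28.716) = 29.16 dB

29.2 dB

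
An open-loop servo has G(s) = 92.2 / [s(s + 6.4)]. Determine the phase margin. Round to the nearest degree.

Gain crossover: |G(jω)| = 1 at ω ≈ 8.6 rad/sec.
∠G(j8.6) = −90° − arctan(8.6/6.4) ≈ -143.35°
PM = 180° + (-143.35°) = 36.65°

37°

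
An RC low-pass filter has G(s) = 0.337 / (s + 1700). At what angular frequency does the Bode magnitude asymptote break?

The single real pole at s = −1700 gives a corner at ω = 1700 rad/sec.

1700 rad/sec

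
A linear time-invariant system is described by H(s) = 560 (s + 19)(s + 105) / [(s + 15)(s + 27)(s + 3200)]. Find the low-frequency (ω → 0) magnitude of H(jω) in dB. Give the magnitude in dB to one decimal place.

-1.3 dB

H(0) = 560 × 19 × 105 / (15 × 27 × 3200) = 0.86204
20 log₁₀(0.86204) = -1.29 dB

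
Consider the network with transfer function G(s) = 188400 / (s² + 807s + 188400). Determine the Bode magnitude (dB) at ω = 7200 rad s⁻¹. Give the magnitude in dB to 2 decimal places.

|(j7200)² + 807(j7200) + 188400| = |-5.1652e+07 + j5.8104e+06| = 5.198e+07
|G(j7200)| = 188400 / 5.198e+07 = 0.0036247
20 log₁₀(0.0036247) = -48.815 dB

-48.81 dB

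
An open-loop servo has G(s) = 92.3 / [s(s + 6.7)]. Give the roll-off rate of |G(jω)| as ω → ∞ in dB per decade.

With 0 zeros and 2 poles, the high-frequency asymptotic slope is 20 × (0 − 2) = -40 dB/decade.

-40 dB/decade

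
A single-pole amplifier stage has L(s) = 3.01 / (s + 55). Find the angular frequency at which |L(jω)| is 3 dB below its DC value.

55 rad/s

For a single-pole low-pass, the −3 dB point is at the pole: ω = 55 rad/s.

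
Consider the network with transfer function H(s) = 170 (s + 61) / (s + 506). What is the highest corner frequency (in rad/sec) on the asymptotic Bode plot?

506 rad/sec

Break frequencies occur at each pole and zero magnitude: 61 rad/sec, 506 rad/sec.
The highest is 506 rad/sec.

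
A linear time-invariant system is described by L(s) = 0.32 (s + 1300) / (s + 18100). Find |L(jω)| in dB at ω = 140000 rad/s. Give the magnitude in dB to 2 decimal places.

|j140000 + 1300| = √(140000² + 1300²) = 1.4e+05
|j140000 + 18100| = √(140000² + 18100²) = 1.412e+05
|L(j140000)| = 0.32 × 1.4e+05 / 1.412e+05 = 0.31737
20 log₁₀(0.31737) = -9.969 dB

-9.97 dB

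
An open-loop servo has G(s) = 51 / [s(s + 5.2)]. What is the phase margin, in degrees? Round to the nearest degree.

40 deg

Gain crossover: |G(jω)| = 1 at ω ≈ 6.26 rad/s.
∠G(j6.26) = −90° − arctan(6.26/5.2) ≈ -140.30°
PM = 180° + (-140.30°) = 39.70°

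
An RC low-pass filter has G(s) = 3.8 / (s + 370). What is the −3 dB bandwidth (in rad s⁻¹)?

370 rad s⁻¹

For a single-pole low-pass, the −3 dB point is at the pole: ω = 370 rad s⁻¹.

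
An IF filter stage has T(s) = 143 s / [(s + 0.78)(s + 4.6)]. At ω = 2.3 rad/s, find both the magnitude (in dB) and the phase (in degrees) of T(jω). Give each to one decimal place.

|j2.3| = 2.3
|j2.3 + 0.78| = √(2.3² + 0.78²) = 2.429
|j2.3 + 4.6| = √(2.3² + 4.6²) = 5.143
|T(j2.3)| = 143 × 2.3 / (2.429 × 5.143) = 26.332
20 log₁₀(26.332) = 28.41 dB
∠(j2.3) = 90.00°
∠(j2.3 + 0.78) = arctan(2.3/0.78) = 71.27°
∠(j2.3 + 4.6) = arctan(2.3/4.6) = 26.57°
∠T(j2.3) = 90.00° − (71.27° + 26.57°) = -7.83°

|T| = 28.4 dB, ∠T = -7.8°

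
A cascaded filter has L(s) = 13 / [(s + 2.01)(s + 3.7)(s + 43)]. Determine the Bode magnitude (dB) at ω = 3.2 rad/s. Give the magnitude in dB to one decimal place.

-35.8 dB

|j3.2 + 2.01| = √(3.2² + 2.01²) = 3.779
|j3.2 + 3.7| = √(3.2² + 3.7²) = 4.892
|j3.2 + 43| = √(3.2² + 43²) = 43.12
|L(j3.2)| = 13 / (3.779 × 4.892 × 43.12) = 0.016309
20 log₁₀(0.016309) = -35.75 dB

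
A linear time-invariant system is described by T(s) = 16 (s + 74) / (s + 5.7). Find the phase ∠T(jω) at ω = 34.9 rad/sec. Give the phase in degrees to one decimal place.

∠(j34.9 + 74) = arctan(34.9/74) = 25.25°
∠(j34.9 + 5.7) = arctan(34.9/5.7) = 80.72°
∠T(j34.9) = 25.25° − 80.72° = -55.47°

-55.5°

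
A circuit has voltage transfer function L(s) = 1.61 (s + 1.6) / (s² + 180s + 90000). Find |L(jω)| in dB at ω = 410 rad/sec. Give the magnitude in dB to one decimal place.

|j410 + 1.6| = √(410² + 1.6²) = 410
|(j410)² + 180(j410) + 90000| = |-78100 + j73800| = 1.075e+05
|L(j410)| = 1.61 × 410 / 1.075e+05 = 0.0061432
20 log₁₀(0.0061432) = -44.23 dB

-44.2 dB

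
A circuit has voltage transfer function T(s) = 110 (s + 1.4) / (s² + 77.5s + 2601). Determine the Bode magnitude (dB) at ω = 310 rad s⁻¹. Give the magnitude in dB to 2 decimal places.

|j310 + 1.4| = √(310² + 1.4²) = 310
|(j310)² + 77.5(j310) + 2601| = |-93499 + j24025| = 9.654e+04
|T(j310)| = 110 × 310 / 9.654e+04 = 0.35324
20 log₁₀(0.35324) = -9.039 dB

-9.04 dB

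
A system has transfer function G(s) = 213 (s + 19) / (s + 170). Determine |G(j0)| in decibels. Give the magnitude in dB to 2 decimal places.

27.53 dB

G(0) = 213 × 19 / 170 = 23.806
20 log₁₀(23.806) = 27.534 dB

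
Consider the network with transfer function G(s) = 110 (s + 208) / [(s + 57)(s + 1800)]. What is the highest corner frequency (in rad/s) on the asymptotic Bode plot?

1800 rad/s

Break frequencies occur at each pole and zero magnitude: 57 rad/s, 208 rad/s, 1800 rad/s.
The highest is 1800 rad/s.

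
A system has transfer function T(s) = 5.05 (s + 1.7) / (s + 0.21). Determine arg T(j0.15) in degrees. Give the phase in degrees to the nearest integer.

-30 deg

∠(j0.15 + 1.7) = arctan(0.15/1.7) = 5.04°
∠(j0.15 + 0.21) = arctan(0.15/0.21) = 35.54°
∠T(j0.15) = 5.04° − 35.54° = -30.50°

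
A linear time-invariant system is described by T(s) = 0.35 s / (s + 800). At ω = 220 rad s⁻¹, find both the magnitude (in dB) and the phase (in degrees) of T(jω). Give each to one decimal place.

|T| = -20.6 dB, ∠T = 74.6°

|j220| = 220
|j220 + 800| = √(220² + 800²) = 829.7
|T(j220)| = 0.35 × 220 / 829.7 = 0.092805
20 log₁₀(0.092805) = -20.65 dB
∠(j220) = 90.00°
∠(j220 + 800) = arctan(220/800) = 15.38°
∠T(j220) = 90.00° − 15.38° = 74.62°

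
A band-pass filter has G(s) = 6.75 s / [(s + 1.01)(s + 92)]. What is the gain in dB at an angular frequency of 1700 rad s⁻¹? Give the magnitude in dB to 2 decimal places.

|j1700| = 1700
|j1700 + 1.01| = √(1700² + 1.01²) = 1700
|j1700 + 92| = √(1700² + 92²) = 1702
|G(j1700)| = 6.75 × 1700 / (1700 × 1702) = 0.0039648
20 log₁₀(0.0039648) = -48.036 dB

-48.04 dB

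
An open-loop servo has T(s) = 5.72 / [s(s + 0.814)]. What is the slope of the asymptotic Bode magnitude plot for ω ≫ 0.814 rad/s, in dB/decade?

With 0 zeros and 2 poles, the high-frequency asymptotic slope is 20 × (0 − 2) = -40 dB/decade.

-40 dB/decade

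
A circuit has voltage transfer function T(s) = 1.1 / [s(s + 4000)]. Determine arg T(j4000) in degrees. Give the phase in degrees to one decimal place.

-135.0°

∠(j4000 + 4000) = arctan(4000/4000) = 45.00°
∠(j4000) = 90.00°
∠T(j4000) = − (45.00° + 90.00°) = -135.00°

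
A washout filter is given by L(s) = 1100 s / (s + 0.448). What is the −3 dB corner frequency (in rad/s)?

For a single-pole high-pass, the −3 dB point is at the pole: ω = 0.448 rad/s.

0.448 rad/s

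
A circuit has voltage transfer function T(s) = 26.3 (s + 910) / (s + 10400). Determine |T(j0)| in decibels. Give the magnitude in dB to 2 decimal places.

7.24 dB

T(0) = 26.3 × 910 / 10400 = 2.3013
20 log₁₀(2.3013) = 7.239 dB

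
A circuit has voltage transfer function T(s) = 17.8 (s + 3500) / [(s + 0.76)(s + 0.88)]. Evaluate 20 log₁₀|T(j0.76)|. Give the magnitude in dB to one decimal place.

94.0 dB

|j0.76 + 3500| = √(0.76² + 3500²) = 3500
|j0.76 + 0.76| = √(0.76² + 0.76²) = 1.075
|j0.76 + 0.88| = √(0.76² + 0.88²) = 1.163
|T(j0.76)| = 17.8 × 3500 / (1.075 × 1.163) = 49851
20 log₁₀(49851) = 93.95 dB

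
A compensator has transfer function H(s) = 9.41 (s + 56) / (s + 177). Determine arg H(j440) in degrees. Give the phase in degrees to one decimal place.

14.7°

∠(j440 + 56) = arctan(440/56) = 82.75°
∠(j440 + 177) = arctan(440/177) = 68.09°
∠H(j440) = 82.75° − 68.09° = 14.66°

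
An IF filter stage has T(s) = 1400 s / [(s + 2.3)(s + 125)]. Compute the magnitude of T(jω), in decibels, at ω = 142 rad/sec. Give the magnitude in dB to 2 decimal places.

|j142| = 142
|j142 + 2.3| = √(142² + 2.3²) = 142
|j142 + 125| = √(142² + 125²) = 189.2
|T(j142)| = 1400 × 142 / (142 × 189.2) = 7.3994
20 log₁₀(7.3994) = 17.384 dB

17.38 dB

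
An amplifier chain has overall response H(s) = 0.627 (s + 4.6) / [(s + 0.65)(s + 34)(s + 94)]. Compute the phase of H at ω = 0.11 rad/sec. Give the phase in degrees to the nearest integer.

∠(j0.11 + 4.6) = arctan(0.11/4.6) = 1.37°
∠(j0.11 + 0.65) = arctan(0.11/0.65) = 9.61°
∠(j0.11 + 34) = arctan(0.11/34) = 0.19°
∠(j0.11 + 94) = arctan(0.11/94) = 0.07°
∠H(j0.11) = 1.37° − (9.61° + 0.19° + 0.07°) = -8.49°

-8°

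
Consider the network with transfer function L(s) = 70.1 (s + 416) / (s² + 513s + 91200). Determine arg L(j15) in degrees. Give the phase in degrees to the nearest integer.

∠(j15 + 416) = arctan(15/416) = 2.07°
∠[(j15)² + 513(j15) + 91200] = ∠[90975 + j7695] = 4.83°
∠L(j15) = 2.07° − 4.83° = -2.77°

-3 deg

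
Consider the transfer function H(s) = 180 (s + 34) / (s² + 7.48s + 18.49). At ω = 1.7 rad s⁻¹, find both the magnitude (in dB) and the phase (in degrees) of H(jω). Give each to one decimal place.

|j1.7 + 34| = √(1.7² + 34²) = 34.04
|(j1.7)² + 7.48(j1.7) + 18.49| = |15.6 + j12.716| = 20.13
|H(j1.7)| = 180 × 34.04 / 20.13 = 304.46
20 log₁₀(304.46) = 49.67 dB
∠(j1.7 + 34) = arctan(1.7/34) = 2.86°
∠[(j1.7)² + 7.48(j1.7) + 18.49] = ∠[15.6 + j12.716] = 39.18°
∠H(j1.7) = 2.86° − 39.18° = -36.32°

|H| = 49.7 dB, ∠H = -36.3°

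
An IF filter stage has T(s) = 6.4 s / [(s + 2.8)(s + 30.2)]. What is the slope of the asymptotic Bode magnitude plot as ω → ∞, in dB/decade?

-20 dB/decade

With 1 zero and 2 poles, the high-frequency asymptotic slope is 20 × (1 − 2) = -20 dB/decade.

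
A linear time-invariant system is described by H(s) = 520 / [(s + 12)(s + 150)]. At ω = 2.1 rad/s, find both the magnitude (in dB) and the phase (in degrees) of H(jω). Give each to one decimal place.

|j2.1 + 12| = √(2.1² + 12²) = 12.18
|j2.1 + 150| = √(2.1² + 150²) = 150
|H(j2.1)| = 520 / (12.18 × 150) = 0.28454
20 log₁₀(0.28454) = -10.92 dB
∠(j2.1 + 12) = arctan(2.1/12) = 9.93°
∠(j2.1 + 150) = arctan(2.1/150) = 0.80°
∠H(j2.1) = − (9.93° + 0.80°) = -10.73°

|H| = -10.9 dB, ∠H = -10.7°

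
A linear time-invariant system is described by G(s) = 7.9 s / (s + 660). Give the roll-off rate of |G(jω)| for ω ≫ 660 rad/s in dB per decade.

With 1 zero and 1 pole, the high-frequency asymptotic slope is 20 × (1 − 1) = 0 dB/decade.

0 dB/decade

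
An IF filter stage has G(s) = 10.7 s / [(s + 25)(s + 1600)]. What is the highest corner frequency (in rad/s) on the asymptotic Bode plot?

Break frequencies occur at each pole and zero magnitude: 25 rad/s, 1600 rad/s.
The highest is 1600 rad/s.

1600 rad/s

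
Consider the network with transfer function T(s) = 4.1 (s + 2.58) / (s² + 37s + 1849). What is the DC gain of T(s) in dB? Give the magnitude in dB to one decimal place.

-44.9 dB

T(0) = 4.1 × 2.58 / 1849 = 0.0057209
20 log₁₀(0.0057209) = -44.85 dB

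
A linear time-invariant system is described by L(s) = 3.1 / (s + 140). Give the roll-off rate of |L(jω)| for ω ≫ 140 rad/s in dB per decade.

With 0 zeros and 1 pole, the high-frequency asymptotic slope is 20 × (0 − 1) = -20 dB/decade.

-20 dB/decade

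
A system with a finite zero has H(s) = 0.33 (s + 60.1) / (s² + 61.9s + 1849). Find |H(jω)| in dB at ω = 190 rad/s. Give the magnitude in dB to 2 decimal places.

-54.82 dB

|j190 + 60.1| = √(190² + 60.1²) = 199.3
|(j190)² + 61.9(j190) + 1849| = |-34251 + j11761| = 3.621e+04
|H(j190)| = 0.33 × 199.3 / 3.621e+04 = 0.0018159
20 log₁₀(0.0018159) = -54.818 dB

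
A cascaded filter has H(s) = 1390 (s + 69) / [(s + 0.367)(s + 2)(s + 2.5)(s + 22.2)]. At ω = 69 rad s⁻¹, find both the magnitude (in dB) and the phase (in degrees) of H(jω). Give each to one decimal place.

|j69 + 69| = √(69² + 69²) = 97.58
|j69 + 0.367| = √(69² + 0.367²) = 69
|j69 + 2| = √(69² + 2²) = 69.03
|j69 + 2.5| = √(69² + 2.5²) = 69.05
|j69 + 22.2| = √(69² + 22.2²) = 72.48
|H(j69)| = 1390 × 97.58 / (69 × 69.03 × 69.05 × 72.48) = 0.0056901
20 log₁₀(0.0056901) = -44.90 dB
∠(j69 + 69) = arctan(69/69) = 45.00°
∠(j69 + 0.367) = arctan(69/0.367) = 89.70°
∠(j69 + 2) = arctan(69/2) = 88.34°
∠(j69 + 2.5) = arctan(69/2.5) = 87.92°
∠(j69 + 22.2) = arctan(69/22.2) = 72.16°
∠H(j69) = 45.00° − (89.70° + 88.34° + 87.92° + 72.16°) = -293.12°

|H| = -44.9 dB, ∠H = -293.1 deg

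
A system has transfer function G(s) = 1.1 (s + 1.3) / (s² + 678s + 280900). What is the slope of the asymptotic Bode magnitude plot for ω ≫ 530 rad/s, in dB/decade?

-20 dB/decade

With 1 zero and 2 poles, the high-frequency asymptotic slope is 20 × (1 − 2) = -20 dB/decade.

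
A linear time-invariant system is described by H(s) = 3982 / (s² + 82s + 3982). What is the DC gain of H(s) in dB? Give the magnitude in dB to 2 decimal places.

H(0) = 3982 / 3982 = 1
20 log₁₀(1) = 0.000 dB

0.00 dB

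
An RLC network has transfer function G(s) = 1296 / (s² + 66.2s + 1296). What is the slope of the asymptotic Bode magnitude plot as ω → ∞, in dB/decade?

-40 dB/decade

With 0 zeros and 2 poles, the high-frequency asymptotic slope is 20 × (0 − 2) = -40 dB/decade.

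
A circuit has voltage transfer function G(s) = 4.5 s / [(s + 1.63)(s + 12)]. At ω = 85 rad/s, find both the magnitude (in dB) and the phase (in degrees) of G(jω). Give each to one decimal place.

|j85| = 85
|j85 + 1.63| = √(85² + 1.63²) = 85.02
|j85 + 12| = √(85² + 12²) = 85.84
|G(j85)| = 4.5 × 85 / (85.02 × 85.84) = 0.052412
20 log₁₀(0.052412) = -25.61 dB
∠(j85) = 90.00°
∠(j85 + 1.63) = arctan(85/1.63) = 88.90°
∠(j85 + 12) = arctan(85/12) = 81.96°
∠G(j85) = 90.00° − (88.90° + 81.96°) = -80.87°

|G| = -25.6 dB, ∠G = -80.9°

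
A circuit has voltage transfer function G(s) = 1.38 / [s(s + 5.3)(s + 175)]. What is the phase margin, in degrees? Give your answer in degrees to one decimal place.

90.0°

Gain crossover: |G(jω)| = 1 at ω ≈ 0.00149 rad/sec.
∠G(j0.00149) = −90° − arctan(0.00149/5.3) − arctan(0.00149/175) ≈ -90.02°
PM = 180° + (-90.02°) = 89.98°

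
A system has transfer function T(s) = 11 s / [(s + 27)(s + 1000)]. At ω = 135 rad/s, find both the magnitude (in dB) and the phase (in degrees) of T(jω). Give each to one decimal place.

|T| = -39.4 dB, ∠T = 3.6°

|j135| = 135
|j135 + 27| = √(135² + 27²) = 137.7
|j135 + 1000| = √(135² + 1000²) = 1009
|T(j135)| = 11 × 135 / (137.7 × 1009) = 0.010689
20 log₁₀(0.010689) = -39.42 dB
∠(j135) = 90.00°
∠(j135 + 27) = arctan(135/27) = 78.69°
∠(j135 + 1000) = arctan(135/1000) = 7.69°
∠T(j135) = 90.00° − (78.69° + 7.69°) = 3.62°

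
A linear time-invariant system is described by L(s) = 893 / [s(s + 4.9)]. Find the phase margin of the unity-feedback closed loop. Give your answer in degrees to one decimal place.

9.4°

Gain crossover: |L(jω)| = 1 at ω ≈ 29.7 rad/sec.
∠L(j29.7) = −90° − arctan(29.7/4.9) ≈ -170.63°
PM = 180° + (-170.63°) = 9.37°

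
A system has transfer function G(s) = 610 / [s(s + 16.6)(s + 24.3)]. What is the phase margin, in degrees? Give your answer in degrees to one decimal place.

Gain crossover: |G(jω)| = 1 at ω ≈ 1.5 rad/s.
∠G(j1.5) = −90° − arctan(1.5/16.6) − arctan(1.5/24.3) ≈ -98.71°
PM = 180° + (-98.71°) = 81.29°

81.3 deg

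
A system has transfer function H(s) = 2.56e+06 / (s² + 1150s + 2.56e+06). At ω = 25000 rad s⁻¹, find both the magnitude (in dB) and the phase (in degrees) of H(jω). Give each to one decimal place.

|(j25000)² + 1150(j25000) + 2.56e+06| = |-6.2244e+08 + j2.875e+07| = 6.231e+08
|H(j25000)| = 2.56e+06 / 6.231e+08 = 0.0041085
20 log₁₀(0.0041085) = -47.73 dB
∠[(j25000)² + 1150(j25000) + 2.56e+06] = ∠[-6.2244e+08 + j2.875e+07] = 177.36°
∠H(j25000) = −177.36° = -177.36°

|H| = -47.7 dB, ∠H = -177.4°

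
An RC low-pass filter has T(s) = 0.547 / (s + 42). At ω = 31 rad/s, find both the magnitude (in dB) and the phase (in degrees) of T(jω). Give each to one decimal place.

|T| = -39.6 dB, ∠T = -36.4°

|j31 + 42| = √(31² + 42²) = 52.2
|T(j31)| = 0.547 / 52.2 = 0.010479
20 log₁₀(0.010479) = -39.59 dB
∠(j31 + 42) = arctan(31/42) = 36.43°
∠T(j31) = −36.43° = -36.43°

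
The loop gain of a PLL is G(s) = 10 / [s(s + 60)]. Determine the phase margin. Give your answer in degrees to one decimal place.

89.8 deg

Gain crossover: |G(jω)| = 1 at ω ≈ 0.167 rad/s.
∠G(j0.167) = −90° − arctan(0.167/60) ≈ -90.16°
PM = 180° + (-90.16°) = 89.84°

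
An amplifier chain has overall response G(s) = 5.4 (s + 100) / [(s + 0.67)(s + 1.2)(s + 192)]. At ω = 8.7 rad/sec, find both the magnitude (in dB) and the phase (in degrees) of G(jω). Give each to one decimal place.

|j8.7 + 100| = √(8.7² + 100²) = 100.4
|j8.7 + 0.67| = √(8.7² + 0.67²) = 8.726
|j8.7 + 1.2| = √(8.7² + 1.2²) = 8.782
|j8.7 + 192| = √(8.7² + 192²) = 192.2
|G(j8.7)| = 5.4 × 100.4 / (8.726 × 8.782 × 192.2) = 0.036802
20 log₁₀(0.036802) = -28.68 dB
∠(j8.7 + 100) = arctan(8.7/100) = 4.97°
∠(j8.7 + 0.67) = arctan(8.7/0.67) = 85.60°
∠(j8.7 + 1.2) = arctan(8.7/1.2) = 82.15°
∠(j8.7 + 192) = arctan(8.7/192) = 2.59°
∠G(j8.7) = 4.97° − (85.60° + 82.15° + 2.59°) = -165.37°

|G| = -28.7 dB, ∠G = -165.4°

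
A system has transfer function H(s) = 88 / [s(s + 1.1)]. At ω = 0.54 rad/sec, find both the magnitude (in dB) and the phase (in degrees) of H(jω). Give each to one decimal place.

|H| = 42.5 dB, ∠H = -116.1°

|j0.54 + 1.1| = √(0.54² + 1.1²) = 1.225
|j0.54| = 0.54
|H(j0.54)| = 88 / (1.225 × 0.54) = 132.99
20 log₁₀(132.99) = 42.48 dB
∠(j0.54 + 1.1) = arctan(0.54/1.1) = 26.15°
∠(j0.54) = 90.00°
∠H(j0.54) = − (26.15° + 90.00°) = -116.15°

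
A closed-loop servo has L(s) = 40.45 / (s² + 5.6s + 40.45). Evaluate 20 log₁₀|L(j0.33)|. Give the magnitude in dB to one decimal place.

|(j0.33)² + 5.6(j0.33) + 40.45| = |40.341 + j1.848| = 40.38
|L(j0.33)| = 40.45 / 40.38 = 1.0016
20 log₁₀(1.0016) = 0.01 dB

0.0 dB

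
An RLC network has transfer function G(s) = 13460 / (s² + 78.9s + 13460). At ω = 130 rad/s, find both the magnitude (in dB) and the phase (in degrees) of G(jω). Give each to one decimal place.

|G| = 1.9 dB, ∠G = -108.5°

|(j130)² + 78.9(j130) + 13460| = |-3440 + j10257| = 1.082e+04
|G(j130)| = 13460 / 1.082e+04 = 1.2442
20 log₁₀(1.2442) = 1.90 dB
∠[(j130)² + 78.9(j130) + 13460] = ∠[-3440 + j10257] = 108.54°
∠G(j130) = −108.54° = -108.54°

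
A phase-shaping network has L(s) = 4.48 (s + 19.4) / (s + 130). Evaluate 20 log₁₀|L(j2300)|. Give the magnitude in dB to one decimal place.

|j2300 + 19.4| = √(2300² + 19.4²) = 2300
|j2300 + 130| = √(2300² + 130²) = 2304
|L(j2300)| = 4.48 × 2300 / 2304 = 4.473
20 log₁₀(4.473) = 13.01 dB

13.0 dB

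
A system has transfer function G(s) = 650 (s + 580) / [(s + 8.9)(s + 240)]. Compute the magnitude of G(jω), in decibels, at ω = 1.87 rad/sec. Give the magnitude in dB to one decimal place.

|j1.87 + 580| = √(1.87² + 580²) = 580
|j1.87 + 8.9| = √(1.87² + 8.9²) = 9.094
|j1.87 + 240| = √(1.87² + 240²) = 240
|G(j1.87)| = 650 × 580 / (9.094 × 240) = 172.72
20 log₁₀(172.72) = 44.75 dB

44.7 dB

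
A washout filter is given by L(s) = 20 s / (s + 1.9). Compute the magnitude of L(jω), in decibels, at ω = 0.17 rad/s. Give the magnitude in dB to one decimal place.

5.0 dB

|j0.17| = 0.17
|j0.17 + 1.9| = √(0.17² + 1.9²) = 1.908
|L(j0.17)| = 20 × 0.17 / 1.908 = 1.7824
20 log₁₀(1.7824) = 5.02 dB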